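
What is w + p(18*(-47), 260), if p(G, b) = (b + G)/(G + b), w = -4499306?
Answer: -4499305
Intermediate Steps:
p(G, b) = 1 (p(G, b) = (G + b)/(G + b) = 1)
w + p(18*(-47), 260) = -4499306 + 1 = -4499305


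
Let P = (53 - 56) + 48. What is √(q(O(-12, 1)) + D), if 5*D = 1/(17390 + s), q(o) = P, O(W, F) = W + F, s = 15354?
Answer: √301547722930/81860 ≈ 6.7082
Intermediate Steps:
P = 45 (P = -3 + 48 = 45)
O(W, F) = F + W
q(o) = 45
D = 1/163720 (D = 1/(5*(17390 + 15354)) = (⅕)/32744 = (⅕)*(1/32744) = 1/163720 ≈ 6.1080e-6)
√(q(O(-12, 1)) + D) = √(45 + 1/163720) = √(7367401/163720) = √301547722930/81860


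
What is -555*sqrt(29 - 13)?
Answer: -2220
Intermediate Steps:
-555*sqrt(29 - 13) = -555*sqrt(16) = -555*4 = -2220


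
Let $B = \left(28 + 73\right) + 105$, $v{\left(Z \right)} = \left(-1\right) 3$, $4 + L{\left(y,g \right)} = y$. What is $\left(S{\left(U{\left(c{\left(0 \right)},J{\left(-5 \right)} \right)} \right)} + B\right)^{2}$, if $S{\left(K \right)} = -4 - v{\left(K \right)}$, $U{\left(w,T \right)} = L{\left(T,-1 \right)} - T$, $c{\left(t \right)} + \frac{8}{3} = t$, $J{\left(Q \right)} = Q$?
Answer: $42025$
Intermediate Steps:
$L{\left(y,g \right)} = -4 + y$
$c{\left(t \right)} = - \frac{8}{3} + t$
$v{\left(Z \right)} = -3$
$U{\left(w,T \right)} = -4$ ($U{\left(w,T \right)} = \left(-4 + T\right) - T = -4$)
$B = 206$ ($B = 101 + 105 = 206$)
$S{\left(K \right)} = -1$ ($S{\left(K \right)} = -4 - -3 = -4 + 3 = -1$)
$\left(S{\left(U{\left(c{\left(0 \right)},J{\left(-5 \right)} \right)} \right)} + B\right)^{2} = \left(-1 + 206\right)^{2} = 205^{2} = 42025$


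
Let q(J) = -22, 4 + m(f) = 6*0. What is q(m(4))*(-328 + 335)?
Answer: -154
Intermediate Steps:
m(f) = -4 (m(f) = -4 + 6*0 = -4 + 0 = -4)
q(m(4))*(-328 + 335) = -22*(-328 + 335) = -22*7 = -154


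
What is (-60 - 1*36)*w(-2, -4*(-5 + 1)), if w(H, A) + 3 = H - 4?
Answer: 864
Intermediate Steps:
w(H, A) = -7 + H (w(H, A) = -3 + (H - 4) = -3 + (-4 + H) = -7 + H)
(-60 - 1*36)*w(-2, -4*(-5 + 1)) = (-60 - 1*36)*(-7 - 2) = (-60 - 36)*(-9) = -96*(-9) = 864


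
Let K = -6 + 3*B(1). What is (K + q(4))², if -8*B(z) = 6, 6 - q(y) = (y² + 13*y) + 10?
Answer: 103041/16 ≈ 6440.1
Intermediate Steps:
q(y) = -4 - y² - 13*y (q(y) = 6 - ((y² + 13*y) + 10) = 6 - (10 + y² + 13*y) = 6 + (-10 - y² - 13*y) = -4 - y² - 13*y)
B(z) = -¾ (B(z) = -⅛*6 = -¾)
K = -33/4 (K = -6 + 3*(-¾) = -6 - 9/4 = -33/4 ≈ -8.2500)
(K + q(4))² = (-33/4 + (-4 - 1*4² - 13*4))² = (-33/4 + (-4 - 1*16 - 52))² = (-33/4 + (-4 - 16 - 52))² = (-33/4 - 72)² = (-321/4)² = 103041/16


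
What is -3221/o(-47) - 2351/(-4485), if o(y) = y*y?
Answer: -9252826/9907365 ≈ -0.93393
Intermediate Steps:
o(y) = y²
-3221/o(-47) - 2351/(-4485) = -3221/((-47)²) - 2351/(-4485) = -3221/2209 - 2351*(-1/4485) = -3221*1/2209 + 2351/4485 = -3221/2209 + 2351/4485 = -9252826/9907365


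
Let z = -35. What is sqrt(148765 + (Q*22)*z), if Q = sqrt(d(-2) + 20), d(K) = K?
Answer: sqrt(148765 - 2310*sqrt(2)) ≈ 381.44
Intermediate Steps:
Q = 3*sqrt(2) (Q = sqrt(-2 + 20) = sqrt(18) = 3*sqrt(2) ≈ 4.2426)
sqrt(148765 + (Q*22)*z) = sqrt(148765 + ((3*sqrt(2))*22)*(-35)) = sqrt(148765 + (66*sqrt(2))*(-35)) = sqrt(148765 - 2310*sqrt(2))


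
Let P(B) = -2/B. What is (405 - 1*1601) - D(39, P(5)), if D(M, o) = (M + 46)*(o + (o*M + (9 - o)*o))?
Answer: 2418/5 ≈ 483.60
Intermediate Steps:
D(M, o) = (46 + M)*(o + M*o + o*(9 - o)) (D(M, o) = (46 + M)*(o + (M*o + o*(9 - o))) = (46 + M)*(o + M*o + o*(9 - o)))
(405 - 1*1601) - D(39, P(5)) = (405 - 1*1601) - (-2/5)*(460 + 39² - (-92)/5 + 56*39 - 1*39*(-2/5)) = (405 - 1601) - (-2*⅕)*(460 + 1521 - (-92)/5 + 2184 - 1*39*(-2*⅕)) = -1196 - (-2)*(460 + 1521 - 46*(-⅖) + 2184 - 1*39*(-⅖))/5 = -1196 - (-2)*(460 + 1521 + 92/5 + 2184 + 78/5)/5 = -1196 - (-2)*4199/5 = -1196 - 1*(-8398/5) = -1196 + 8398/5 = 2418/5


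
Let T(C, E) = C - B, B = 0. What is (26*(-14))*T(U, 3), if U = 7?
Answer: -2548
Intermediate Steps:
T(C, E) = C (T(C, E) = C - 1*0 = C + 0 = C)
(26*(-14))*T(U, 3) = (26*(-14))*7 = -364*7 = -2548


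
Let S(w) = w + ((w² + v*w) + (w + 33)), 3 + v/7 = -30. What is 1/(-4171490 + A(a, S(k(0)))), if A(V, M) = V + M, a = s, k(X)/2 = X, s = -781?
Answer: -1/4172238 ≈ -2.3968e-7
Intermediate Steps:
v = -231 (v = -21 + 7*(-30) = -21 - 210 = -231)
k(X) = 2*X
a = -781
S(w) = 33 + w² - 229*w (S(w) = w + ((w² - 231*w) + (w + 33)) = w + ((w² - 231*w) + (33 + w)) = w + (33 + w² - 230*w) = 33 + w² - 229*w)
A(V, M) = M + V
1/(-4171490 + A(a, S(k(0)))) = 1/(-4171490 + ((33 + (2*0)² - 458*0) - 781)) = 1/(-4171490 + ((33 + 0² - 229*0) - 781)) = 1/(-4171490 + ((33 + 0 + 0) - 781)) = 1/(-4171490 + (33 - 781)) = 1/(-4171490 - 748) = 1/(-4172238) = -1/4172238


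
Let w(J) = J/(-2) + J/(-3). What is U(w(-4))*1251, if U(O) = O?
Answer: 4170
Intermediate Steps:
w(J) = -5*J/6 (w(J) = J*(-½) + J*(-⅓) = -J/2 - J/3 = -5*J/6)
U(w(-4))*1251 = -⅚*(-4)*1251 = (10/3)*1251 = 4170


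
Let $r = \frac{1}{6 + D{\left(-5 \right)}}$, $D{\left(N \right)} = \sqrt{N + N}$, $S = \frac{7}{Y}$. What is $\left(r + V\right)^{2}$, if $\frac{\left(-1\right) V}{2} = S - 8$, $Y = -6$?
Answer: $\frac{- 80639 i + 36630 \sqrt{10}}{18 \left(- 13 i + 6 \sqrt{10}\right)} \approx 340.91 - 2.5386 i$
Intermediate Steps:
$S = - \frac{7}{6}$ ($S = \frac{7}{-6} = 7 \left(- \frac{1}{6}\right) = - \frac{7}{6} \approx -1.1667$)
$V = \frac{55}{3}$ ($V = - 2 \left(- \frac{7}{6} - 8\right) = \left(-2\right) \left(- \frac{55}{6}\right) = \frac{55}{3} \approx 18.333$)
$D{\left(N \right)} = \sqrt{2} \sqrt{N}$ ($D{\left(N \right)} = \sqrt{2 N} = \sqrt{2} \sqrt{N}$)
$r = \frac{1}{6 + i \sqrt{10}}$ ($r = \frac{1}{6 + \sqrt{2} \sqrt{-5}} = \frac{1}{6 + \sqrt{2} i \sqrt{5}} = \frac{1}{6 + i \sqrt{10}} \approx 0.13043 - 0.068745 i$)
$\left(r + V\right)^{2} = \left(\left(\frac{3}{23} - \frac{i \sqrt{10}}{46}\right) + \frac{55}{3}\right)^{2} = \left(\frac{1274}{69} - \frac{i \sqrt{10}}{46}\right)^{2}$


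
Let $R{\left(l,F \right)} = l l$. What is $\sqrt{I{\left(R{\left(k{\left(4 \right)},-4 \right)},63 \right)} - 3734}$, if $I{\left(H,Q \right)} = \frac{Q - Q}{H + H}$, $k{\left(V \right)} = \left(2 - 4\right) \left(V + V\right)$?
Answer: $i \sqrt{3734} \approx 61.106 i$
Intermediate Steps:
$k{\left(V \right)} = - 4 V$ ($k{\left(V \right)} = - 2 \cdot 2 V = - 4 V$)
$R{\left(l,F \right)} = l^{2}$
$I{\left(H,Q \right)} = 0$ ($I{\left(H,Q \right)} = \frac{0}{2 H} = 0 \frac{1}{2 H} = 0$)
$\sqrt{I{\left(R{\left(k{\left(4 \right)},-4 \right)},63 \right)} - 3734} = \sqrt{0 - 3734} = \sqrt{-3734} = i \sqrt{3734}$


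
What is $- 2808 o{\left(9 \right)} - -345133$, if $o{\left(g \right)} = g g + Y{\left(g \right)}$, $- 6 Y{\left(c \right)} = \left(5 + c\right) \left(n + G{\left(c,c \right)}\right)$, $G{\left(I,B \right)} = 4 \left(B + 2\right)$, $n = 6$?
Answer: $445285$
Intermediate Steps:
$G{\left(I,B \right)} = 8 + 4 B$ ($G{\left(I,B \right)} = 4 \left(2 + B\right) = 8 + 4 B$)
$Y{\left(c \right)} = - \frac{\left(5 + c\right) \left(14 + 4 c\right)}{6}$ ($Y{\left(c \right)} = - \frac{\left(5 + c\right) \left(6 + \left(8 + 4 c\right)\right)}{6} = - \frac{\left(5 + c\right) \left(14 + 4 c\right)}{6}$)
$o{\left(g \right)} = - \frac{35}{3} - \frac{17 g}{3} + \frac{g^{2}}{3}$ ($o{\left(g \right)} = g g - \left(\frac{35}{3} + \frac{2 g^{2}}{3} + \frac{17 g}{3}\right) = g^{2} - \left(\frac{35}{3} + \frac{2 g^{2}}{3} + \frac{17 g}{3}\right) = - \frac{35}{3} - \frac{17 g}{3} + \frac{g^{2}}{3}$)
$- 2808 o{\left(9 \right)} - -345133 = - 2808 \left(- \frac{35}{3} - 51 + \frac{9^{2}}{3}\right) - -345133 = - 2808 \left(- \frac{35}{3} - 51 + \frac{1}{3} \cdot 81\right) + 345133 = - 2808 \left(- \frac{35}{3} - 51 + 27\right) + 345133 = \left(-2808\right) \left(- \frac{107}{3}\right) + 345133 = 100152 + 345133 = 445285$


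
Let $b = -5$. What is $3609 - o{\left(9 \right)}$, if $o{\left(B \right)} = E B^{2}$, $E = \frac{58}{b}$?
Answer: $\frac{22743}{5} \approx 4548.6$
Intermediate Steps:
$E = - \frac{58}{5}$ ($E = \frac{58}{-5} = 58 \left(- \frac{1}{5}\right) = - \frac{58}{5} \approx -11.6$)
$o{\left(B \right)} = - \frac{58 B^{2}}{5}$
$3609 - o{\left(9 \right)} = 3609 - - \frac{58 \cdot 9^{2}}{5} = 3609 - \left(- \frac{58}{5}\right) 81 = 3609 - - \frac{4698}{5} = 3609 + \frac{4698}{5} = \frac{22743}{5}$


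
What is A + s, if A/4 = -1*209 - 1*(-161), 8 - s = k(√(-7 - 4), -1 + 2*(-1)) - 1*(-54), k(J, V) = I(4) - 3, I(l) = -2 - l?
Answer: -229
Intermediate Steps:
k(J, V) = -9 (k(J, V) = (-2 - 1*4) - 3 = (-2 - 4) - 3 = -6 - 3 = -9)
s = -37 (s = 8 - (-9 - 1*(-54)) = 8 - (-9 + 54) = 8 - 1*45 = 8 - 45 = -37)
A = -192 (A = 4*(-1*209 - 1*(-161)) = 4*(-209 + 161) = 4*(-48) = -192)
A + s = -192 - 37 = -229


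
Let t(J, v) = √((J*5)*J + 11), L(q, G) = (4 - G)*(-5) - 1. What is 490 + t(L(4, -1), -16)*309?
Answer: 490 + 309*√3391 ≈ 18484.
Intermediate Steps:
L(q, G) = -21 + 5*G (L(q, G) = (-20 + 5*G) - 1 = -21 + 5*G)
t(J, v) = √(11 + 5*J²) (t(J, v) = √((5*J)*J + 11) = √(5*J² + 11) = √(11 + 5*J²))
490 + t(L(4, -1), -16)*309 = 490 + √(11 + 5*(-21 + 5*(-1))²)*309 = 490 + √(11 + 5*(-21 - 5)²)*309 = 490 + √(11 + 5*(-26)²)*309 = 490 + √(11 + 5*676)*309 = 490 + √(11 + 3380)*309 = 490 + √3391*309 = 490 + 309*√3391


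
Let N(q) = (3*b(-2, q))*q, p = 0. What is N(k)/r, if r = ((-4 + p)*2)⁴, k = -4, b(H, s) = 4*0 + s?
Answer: 3/256 ≈ 0.011719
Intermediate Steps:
b(H, s) = s (b(H, s) = 0 + s = s)
N(q) = 3*q² (N(q) = (3*q)*q = 3*q²)
r = 4096 (r = ((-4 + 0)*2)⁴ = (-4*2)⁴ = (-8)⁴ = 4096)
N(k)/r = (3*(-4)²)/4096 = (3*16)*(1/4096) = 48*(1/4096) = 3/256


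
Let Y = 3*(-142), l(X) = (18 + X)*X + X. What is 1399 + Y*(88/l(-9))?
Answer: 27233/15 ≈ 1815.5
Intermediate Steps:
l(X) = X + X*(18 + X) (l(X) = X*(18 + X) + X = X + X*(18 + X))
Y = -426
1399 + Y*(88/l(-9)) = 1399 - 37488/((-9*(19 - 9))) = 1399 - 37488/((-9*10)) = 1399 - 37488/(-90) = 1399 - 37488*(-1)/90 = 1399 - 426*(-44/45) = 1399 + 6248/15 = 27233/15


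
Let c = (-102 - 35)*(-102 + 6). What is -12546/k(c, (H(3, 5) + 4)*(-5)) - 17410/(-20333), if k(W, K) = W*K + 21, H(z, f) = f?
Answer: 3519555536/4011151909 ≈ 0.87744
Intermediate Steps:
c = 13152 (c = -137*(-96) = 13152)
k(W, K) = 21 + K*W (k(W, K) = K*W + 21 = 21 + K*W)
-12546/k(c, (H(3, 5) + 4)*(-5)) - 17410/(-20333) = -12546/(21 + ((5 + 4)*(-5))*13152) - 17410/(-20333) = -12546/(21 + (9*(-5))*13152) - 17410*(-1/20333) = -12546/(21 - 45*13152) + 17410/20333 = -12546/(21 - 591840) + 17410/20333 = -12546/(-591819) + 17410/20333 = -12546*(-1/591819) + 17410/20333 = 4182/197273 + 17410/20333 = 3519555536/4011151909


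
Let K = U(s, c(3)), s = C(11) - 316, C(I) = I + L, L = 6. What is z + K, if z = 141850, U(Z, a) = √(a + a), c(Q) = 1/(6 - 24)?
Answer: 141850 + I/3 ≈ 1.4185e+5 + 0.33333*I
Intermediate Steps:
c(Q) = -1/18 (c(Q) = 1/(-18) = -1/18)
C(I) = 6 + I (C(I) = I + 6 = 6 + I)
s = -299 (s = (6 + 11) - 316 = 17 - 316 = -299)
U(Z, a) = √2*√a (U(Z, a) = √(2*a) = √2*√a)
K = I/3 (K = √2*√(-1/18) = √2*(I*√2/6) = I/3 ≈ 0.33333*I)
z + K = 141850 + I/3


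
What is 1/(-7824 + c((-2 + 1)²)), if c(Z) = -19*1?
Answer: -1/7843 ≈ -0.00012750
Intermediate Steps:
c(Z) = -19
1/(-7824 + c((-2 + 1)²)) = 1/(-7824 - 19) = 1/(-7843) = -1/7843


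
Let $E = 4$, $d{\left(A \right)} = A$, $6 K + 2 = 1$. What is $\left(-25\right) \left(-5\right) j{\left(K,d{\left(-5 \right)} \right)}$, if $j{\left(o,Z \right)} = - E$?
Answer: $-500$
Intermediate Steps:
$K = - \frac{1}{6}$ ($K = - \frac{1}{3} + \frac{1}{6} \cdot 1 = - \frac{1}{3} + \frac{1}{6} = - \frac{1}{6} \approx -0.16667$)
$j{\left(o,Z \right)} = -4$ ($j{\left(o,Z \right)} = \left(-1\right) 4 = -4$)
$\left(-25\right) \left(-5\right) j{\left(K,d{\left(-5 \right)} \right)} = \left(-25\right) \left(-5\right) \left(-4\right) = 125 \left(-4\right) = -500$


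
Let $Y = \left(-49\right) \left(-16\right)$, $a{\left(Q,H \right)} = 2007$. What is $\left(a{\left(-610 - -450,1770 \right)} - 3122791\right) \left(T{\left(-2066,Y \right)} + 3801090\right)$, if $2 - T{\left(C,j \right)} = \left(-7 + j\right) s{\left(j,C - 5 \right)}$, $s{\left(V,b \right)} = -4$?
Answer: $-11872086492800$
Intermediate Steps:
$Y = 784$
$T{\left(C,j \right)} = -26 + 4 j$ ($T{\left(C,j \right)} = 2 - \left(-7 + j\right) \left(-4\right) = 2 - \left(28 - 4 j\right) = 2 + \left(-28 + 4 j\right) = -26 + 4 j$)
$\left(a{\left(-610 - -450,1770 \right)} - 3122791\right) \left(T{\left(-2066,Y \right)} + 3801090\right) = \left(2007 - 3122791\right) \left(\left(-26 + 4 \cdot 784\right) + 3801090\right) = - 3120784 \left(\left(-26 + 3136\right) + 3801090\right) = - 3120784 \left(3110 + 3801090\right) = \left(-3120784\right) 3804200 = -11872086492800$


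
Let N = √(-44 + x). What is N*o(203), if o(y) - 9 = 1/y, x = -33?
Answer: 1828*I*√77/203 ≈ 79.018*I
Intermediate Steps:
o(y) = 9 + 1/y
N = I*√77 (N = √(-44 - 33) = √(-77) = I*√77 ≈ 8.775*I)
N*o(203) = (I*√77)*(9 + 1/203) = (I*√77)*(1828/203) = 1828*I*√77/203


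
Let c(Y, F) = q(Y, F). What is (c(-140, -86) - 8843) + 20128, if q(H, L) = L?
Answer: 11199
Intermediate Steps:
c(Y, F) = F
(c(-140, -86) - 8843) + 20128 = (-86 - 8843) + 20128 = -8929 + 20128 = 11199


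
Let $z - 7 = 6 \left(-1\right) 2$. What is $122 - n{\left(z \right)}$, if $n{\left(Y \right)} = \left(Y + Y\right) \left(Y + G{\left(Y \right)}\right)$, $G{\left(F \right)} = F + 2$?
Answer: $42$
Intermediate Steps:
$G{\left(F \right)} = 2 + F$
$z = -5$ ($z = 7 + 6 \left(-1\right) 2 = 7 - 12 = -5$)
$n{\left(Y \right)} = 2 Y \left(2 + 2 Y\right)$ ($n{\left(Y \right)} = \left(Y + Y\right) \left(Y + \left(2 + Y\right)\right) = 2 Y \left(2 + 2 Y\right)$)
$122 - n{\left(z \right)} = 122 - 4 \left(-5\right) \left(1 - 5\right) = 122 - 4 \left(-5\right) \left(-4\right) = 122 - 80 = 42$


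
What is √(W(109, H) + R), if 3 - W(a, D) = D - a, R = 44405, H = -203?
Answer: 4*√2795 ≈ 211.47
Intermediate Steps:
W(a, D) = 3 + a - D (W(a, D) = 3 - (D - a) = 3 + (a - D) = 3 + a - D)
√(W(109, H) + R) = √((3 + 109 - 1*(-203)) + 44405) = √((3 + 109 + 203) + 44405) = √(315 + 44405) = √44720 = 4*√2795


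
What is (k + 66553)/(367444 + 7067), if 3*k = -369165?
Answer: -18834/124837 ≈ -0.15087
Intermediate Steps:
k = -123055 (k = (1/3)*(-369165) = -123055)
(k + 66553)/(367444 + 7067) = (-123055 + 66553)/(367444 + 7067) = -56502/374511 = -56502*1/374511 = -18834/124837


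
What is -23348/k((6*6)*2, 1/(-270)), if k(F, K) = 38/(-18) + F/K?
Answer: 210132/174979 ≈ 1.2009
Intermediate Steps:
k(F, K) = -19/9 + F/K (k(F, K) = 38*(-1/18) + F/K = -19/9 + F/K)
-23348/k((6*6)*2, 1/(-270)) = -23348/(-19/9 + ((6*6)*2)/(1/(-270))) = -23348/(-19/9 + (36*2)/(-1/270)) = -23348/(-19/9 + 72*(-270)) = -23348/(-19/9 - 19440) = -23348/(-174979/9) = -23348*(-9/174979) = 210132/174979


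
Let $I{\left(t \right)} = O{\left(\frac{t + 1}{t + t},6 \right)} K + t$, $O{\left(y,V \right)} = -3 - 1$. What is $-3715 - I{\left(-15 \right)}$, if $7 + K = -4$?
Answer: $-3744$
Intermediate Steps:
$K = -11$ ($K = -7 - 4 = -11$)
$O{\left(y,V \right)} = -4$ ($O{\left(y,V \right)} = -3 - 1 = -4$)
$I{\left(t \right)} = 44 + t$ ($I{\left(t \right)} = \left(-4\right) \left(-11\right) + t = 44 + t$)
$-3715 - I{\left(-15 \right)} = -3715 - \left(44 - 15\right) = -3715 - 29 = -3744$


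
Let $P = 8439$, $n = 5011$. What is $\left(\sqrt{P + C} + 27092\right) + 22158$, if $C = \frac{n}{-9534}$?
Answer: $49250 + \frac{\sqrt{767033324610}}{9534} \approx 49342.0$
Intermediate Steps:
$C = - \frac{5011}{9534}$ ($C = \frac{5011}{-9534} = 5011 \left(- \frac{1}{9534}\right) = - \frac{5011}{9534} \approx -0.52559$)
$\left(\sqrt{P + C} + 27092\right) + 22158 = \left(\sqrt{8439 - \frac{5011}{9534}} + 27092\right) + 22158 = \left(\sqrt{\frac{80452415}{9534}} + 27092\right) + 22158 = \left(\frac{\sqrt{767033324610}}{9534} + 27092\right) + 22158 = \left(27092 + \frac{\sqrt{767033324610}}{9534}\right) + 22158 = 49250 + \frac{\sqrt{767033324610}}{9534}$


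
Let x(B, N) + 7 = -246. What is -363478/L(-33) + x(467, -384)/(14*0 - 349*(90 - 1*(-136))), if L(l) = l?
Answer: 28668972121/2602842 ≈ 11014.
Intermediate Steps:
x(B, N) = -253 (x(B, N) = -7 - 246 = -253)
-363478/L(-33) + x(467, -384)/(14*0 - 349*(90 - 1*(-136))) = -363478/(-33) - 253/(14*0 - 349*(90 - 1*(-136))) = -363478*(-1/33) - 253/(0 - 349*(90 + 136)) = 363478/33 - 253/(0 - 349*226) = 363478/33 - 253/(0 - 78874) = 363478/33 - 253/(-78874) = 363478/33 - 253*(-1/78874) = 363478/33 + 253/78874 = 28668972121/2602842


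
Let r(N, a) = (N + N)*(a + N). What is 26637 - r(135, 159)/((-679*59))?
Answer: 152454891/5723 ≈ 26639.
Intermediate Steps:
r(N, a) = 2*N*(N + a) (r(N, a) = (2*N)*(N + a) = 2*N*(N + a))
26637 - r(135, 159)/((-679*59)) = 26637 - 2*135*(135 + 159)/((-679*59)) = 26637 - 2*135*294/(-40061) = 26637 - 79380*(-1)/40061 = 26637 - 1*(-11340/5723) = 26637 + 11340/5723 = 152454891/5723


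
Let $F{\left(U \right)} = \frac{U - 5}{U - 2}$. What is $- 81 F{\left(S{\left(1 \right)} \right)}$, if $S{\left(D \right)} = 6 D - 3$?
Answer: $162$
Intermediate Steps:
$S{\left(D \right)} = -3 + 6 D$
$F{\left(U \right)} = \frac{-5 + U}{-2 + U}$
$- 81 F{\left(S{\left(1 \right)} \right)} = - 81 \frac{-5 + \left(-3 + 6 \cdot 1\right)}{-2 + \left(-3 + 6 \cdot 1\right)} = - 81 \frac{-5 + \left(-3 + 6\right)}{-2 + \left(-3 + 6\right)} = - 81 \frac{-5 + 3}{-2 + 3} = - 81 \cdot 1^{-1} \left(-2\right) = - 81 \cdot 1 \left(-2\right) = \left(-81\right) \left(-2\right) = 162$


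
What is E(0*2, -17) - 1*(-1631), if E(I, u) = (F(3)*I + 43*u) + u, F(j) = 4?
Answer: 883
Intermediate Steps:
E(I, u) = 4*I + 44*u (E(I, u) = (4*I + 43*u) + u = 4*I + 44*u)
E(0*2, -17) - 1*(-1631) = (4*(0*2) + 44*(-17)) - 1*(-1631) = (4*0 - 748) + 1631 = (0 - 748) + 1631 = -748 + 1631 = 883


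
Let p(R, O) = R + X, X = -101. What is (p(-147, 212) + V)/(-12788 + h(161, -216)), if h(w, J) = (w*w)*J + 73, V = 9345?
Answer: -9097/5611651 ≈ -0.0016211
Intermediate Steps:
h(w, J) = 73 + J*w**2 (h(w, J) = w**2*J + 73 = J*w**2 + 73 = 73 + J*w**2)
p(R, O) = -101 + R (p(R, O) = R - 101 = -101 + R)
(p(-147, 212) + V)/(-12788 + h(161, -216)) = ((-101 - 147) + 9345)/(-12788 + (73 - 216*161**2)) = (-248 + 9345)/(-12788 + (73 - 216*25921)) = 9097/(-12788 + (73 - 5598936)) = 9097/(-12788 - 5598863) = 9097/(-5611651) = 9097*(-1/5611651) = -9097/5611651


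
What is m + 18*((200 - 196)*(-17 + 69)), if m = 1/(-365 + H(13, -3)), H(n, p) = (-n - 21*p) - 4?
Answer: 1194335/319 ≈ 3744.0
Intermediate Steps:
H(n, p) = -4 - n - 21*p
m = -1/319 (m = 1/(-365 + (-4 - 1*13 - 21*(-3))) = 1/(-365 + (-4 - 13 + 63)) = 1/(-365 + 46) = 1/(-319) = -1/319 ≈ -0.0031348)
m + 18*((200 - 196)*(-17 + 69)) = -1/319 + 18*((200 - 196)*(-17 + 69)) = -1/319 + 18*(4*52) = -1/319 + 18*208 = -1/319 + 3744 = 1194335/319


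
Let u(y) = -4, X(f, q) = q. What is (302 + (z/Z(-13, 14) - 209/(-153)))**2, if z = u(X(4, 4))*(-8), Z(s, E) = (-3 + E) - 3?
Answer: 2211538729/23409 ≈ 94474.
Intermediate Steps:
Z(s, E) = -6 + E
z = 32 (z = -4*(-8) = 32)
(302 + (z/Z(-13, 14) - 209/(-153)))**2 = (302 + (32/(-6 + 14) - 209/(-153)))**2 = (302 + (32/8 - 209*(-1/153)))**2 = (302 + (32*(1/8) + 209/153))**2 = (302 + (4 + 209/153))**2 = (302 + 821/153)**2 = (47027/153)**2 = 2211538729/23409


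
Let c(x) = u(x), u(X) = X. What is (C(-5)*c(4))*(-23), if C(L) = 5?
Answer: -460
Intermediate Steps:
c(x) = x
(C(-5)*c(4))*(-23) = (5*4)*(-23) = 20*(-23) = -460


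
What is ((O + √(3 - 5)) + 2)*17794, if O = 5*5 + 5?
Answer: 569408 + 17794*I*√2 ≈ 5.6941e+5 + 25165.0*I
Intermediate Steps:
O = 30 (O = 25 + 5 = 30)
((O + √(3 - 5)) + 2)*17794 = ((30 + √(3 - 5)) + 2)*17794 = ((30 + √(-2)) + 2)*17794 = ((30 + I*√2) + 2)*17794 = (32 + I*√2)*17794 = 569408 + 17794*I*√2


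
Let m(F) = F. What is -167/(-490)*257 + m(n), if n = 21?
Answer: 53209/490 ≈ 108.59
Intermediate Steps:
-167/(-490)*257 + m(n) = -167/(-490)*257 + 21 = -167*(-1/490)*257 + 21 = (167/490)*257 + 21 = 42919/490 + 21 = 53209/490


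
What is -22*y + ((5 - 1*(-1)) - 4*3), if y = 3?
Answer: -72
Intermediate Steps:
-22*y + ((5 - 1*(-1)) - 4*3) = -22*3 + ((5 - 1*(-1)) - 4*3) = -22*3 + ((5 + 1) - 12) = -66 + (6 - 12) = -66 - 6 = -72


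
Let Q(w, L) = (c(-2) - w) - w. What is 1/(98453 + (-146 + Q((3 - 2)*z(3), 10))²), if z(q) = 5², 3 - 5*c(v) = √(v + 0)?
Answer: 21349075/2917013130534 - 24425*I*√2/5834026261068 ≈ 7.3188e-6 - 5.9208e-9*I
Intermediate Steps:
c(v) = ⅗ - √v/5 (c(v) = ⅗ - √(v + 0)/5 = ⅗ - √v/5)
z(q) = 25
Q(w, L) = ⅗ - 2*w - I*√2/5 (Q(w, L) = ((⅗ - I*√2/5) - w) - w = (⅗ - w - I*√2/5) - w = ⅗ - 2*w - I*√2/5)
1/(98453 + (-146 + Q((3 - 2)*z(3), 10))²) = 1/(98453 + (-146 + (⅗ - 2*(3 - 2)*25 - I*√2/5))²) = 1/(98453 + (-146 + (⅗ - 2*25 - I*√2/5))²) = 1/(98453 + (-146 + (⅗ - 50 - I*√2/5))²) = 1/(98453 + (-146 + (-247/5 - I*√2/5))²) = 1/(98453 + (-977/5 - I*√2/5)²)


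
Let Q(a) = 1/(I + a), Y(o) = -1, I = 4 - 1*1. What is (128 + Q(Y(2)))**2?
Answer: 66049/4 ≈ 16512.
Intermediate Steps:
I = 3 (I = 4 - 1 = 3)
Q(a) = 1/(3 + a)
(128 + Q(Y(2)))**2 = (128 + 1/(3 - 1))**2 = (128 + 1/2)**2 = (257/2)**2 = 66049/4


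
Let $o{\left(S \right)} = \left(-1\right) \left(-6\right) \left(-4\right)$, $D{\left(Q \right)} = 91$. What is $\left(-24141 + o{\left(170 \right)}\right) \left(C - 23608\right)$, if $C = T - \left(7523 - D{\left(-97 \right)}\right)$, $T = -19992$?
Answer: $1233188280$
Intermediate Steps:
$o{\left(S \right)} = -24$ ($o{\left(S \right)} = 6 \left(-4\right) = -24$)
$C = -27424$ ($C = -19992 - \left(7523 - 91\right) = -19992 - 7432 = -27424$)
$\left(-24141 + o{\left(170 \right)}\right) \left(C - 23608\right) = \left(-24141 - 24\right) \left(-27424 - 23608\right) = \left(-24165\right) \left(-51032\right) = 1233188280$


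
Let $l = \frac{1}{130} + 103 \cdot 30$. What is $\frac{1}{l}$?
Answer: $\frac{130}{401701} \approx 0.00032362$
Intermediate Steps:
$l = \frac{401701}{130}$ ($l = \frac{1}{130} + 3090 = \frac{401701}{130} \approx 3090.0$)
$\frac{1}{l} = \frac{1}{\frac{401701}{130}} = \frac{130}{401701}$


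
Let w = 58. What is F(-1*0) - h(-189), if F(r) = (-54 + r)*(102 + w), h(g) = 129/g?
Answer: -544277/63 ≈ -8639.3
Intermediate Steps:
F(r) = -8640 + 160*r (F(r) = (-54 + r)*(102 + 58) = (-54 + r)*160 = -8640 + 160*r)
F(-1*0) - h(-189) = (-8640 + 160*(-1*0)) - 129/(-189) = (-8640 + 160*0) - 129*(-1)/189 = (-8640 + 0) - 1*(-43/63) = -8640 + 43/63 = -544277/63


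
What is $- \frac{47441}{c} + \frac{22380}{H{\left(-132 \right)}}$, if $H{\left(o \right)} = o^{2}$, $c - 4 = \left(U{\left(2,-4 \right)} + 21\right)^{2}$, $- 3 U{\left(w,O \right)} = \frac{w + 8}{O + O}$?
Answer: $- \frac{9795088183}{96739500} \approx -101.25$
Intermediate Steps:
$U{\left(w,O \right)} = - \frac{8 + w}{6 O}$ ($U{\left(w,O \right)} = - \frac{\left(w + 8\right) \frac{1}{O + O}}{3} = - \frac{\left(8 + w\right) \frac{1}{2 O}}{3} = - \frac{\frac{1}{2} \frac{1}{O} \left(8 + w\right)}{3} = - \frac{8 + w}{6 O}$)
$c = \frac{66625}{144}$ ($c = 4 + \left(\frac{-8 - 2}{6 \left(-4\right)} + 21\right)^{2} = 4 + \left(\frac{1}{6} \left(- \frac{1}{4}\right) \left(-8 - 2\right) + 21\right)^{2} = 4 + \left(\frac{1}{6} \left(- \frac{1}{4}\right) \left(-10\right) + 21\right)^{2} = 4 + \left(\frac{5}{12} + 21\right)^{2} = 4 + \left(\frac{257}{12}\right)^{2} = 4 + \frac{66049}{144} = \frac{66625}{144} \approx 462.67$)
$- \frac{47441}{c} + \frac{22380}{H{\left(-132 \right)}} = - \frac{47441}{\frac{66625}{144}} + \frac{22380}{\left(-132\right)^{2}} = \left(-47441\right) \frac{144}{66625} + \frac{22380}{17424} = - \frac{6831504}{66625} + 22380 \cdot \frac{1}{17424} = - \frac{6831504}{66625} + \frac{1865}{1452} = - \frac{9795088183}{96739500}$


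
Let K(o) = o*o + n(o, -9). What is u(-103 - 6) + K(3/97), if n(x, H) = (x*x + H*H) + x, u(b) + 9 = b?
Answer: -347824/9409 ≈ -36.967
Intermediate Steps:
u(b) = -9 + b
n(x, H) = x + H² + x² (n(x, H) = (x² + H²) + x = (H² + x²) + x = x + H² + x²)
K(o) = 81 + o + 2*o² (K(o) = o*o + (o + (-9)² + o²) = o² + (o + 81 + o²) = o² + (81 + o + o²) = 81 + o + 2*o²)
u(-103 - 6) + K(3/97) = (-9 + (-103 - 6)) + (81 + 3/97 + 2*(3/97)²) = (-9 - 109) + (81 + 3*(1/97) + 2*(3*(1/97))²) = -118 + (81 + 3/97 + 2*(3/97)²) = -118 + (81 + 3/97 + 2*(9/9409)) = -118 + (81 + 3/97 + 18/9409) = -118 + 762438/9409 = -347824/9409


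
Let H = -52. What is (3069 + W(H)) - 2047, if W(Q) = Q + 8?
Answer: 978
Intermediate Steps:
W(Q) = 8 + Q
(3069 + W(H)) - 2047 = (3069 + (8 - 52)) - 2047 = (3069 - 44) - 2047 = 3025 - 2047 = 978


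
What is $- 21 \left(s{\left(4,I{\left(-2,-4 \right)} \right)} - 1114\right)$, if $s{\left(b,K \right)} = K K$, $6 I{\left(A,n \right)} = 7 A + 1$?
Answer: $\frac{279545}{12} \approx 23295.0$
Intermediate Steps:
$I{\left(A,n \right)} = \frac{1}{6} + \frac{7 A}{6}$ ($I{\left(A,n \right)} = \frac{7 A + 1}{6} = \frac{1 + 7 A}{6} = \frac{1}{6} + \frac{7 A}{6}$)
$s{\left(b,K \right)} = K^{2}$
$- 21 \left(s{\left(4,I{\left(-2,-4 \right)} \right)} - 1114\right) = - 21 \left(\left(\frac{1}{6} + \frac{7}{6} \left(-2\right)\right)^{2} - 1114\right) = - 21 \left(\left(\frac{1}{6} - \frac{7}{3}\right)^{2} - 1114\right) = - 21 \left(\left(- \frac{13}{6}\right)^{2} - 1114\right) = - 21 \left(\frac{169}{36} - 1114\right) = \left(-21\right) \left(- \frac{39935}{36}\right) = \frac{279545}{12}$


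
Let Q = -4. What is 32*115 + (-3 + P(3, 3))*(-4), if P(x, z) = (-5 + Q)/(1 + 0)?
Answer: 3728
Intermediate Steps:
P(x, z) = -9 (P(x, z) = (-5 - 4)/(1 + 0) = -9/1 = -9*1 = -9)
32*115 + (-3 + P(3, 3))*(-4) = 32*115 + (-3 - 9)*(-4) = 3680 - 12*(-4) = 3680 + 48 = 3728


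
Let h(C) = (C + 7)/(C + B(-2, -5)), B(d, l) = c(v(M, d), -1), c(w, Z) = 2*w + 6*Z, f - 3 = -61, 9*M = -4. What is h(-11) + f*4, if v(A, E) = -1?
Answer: -4404/19 ≈ -231.79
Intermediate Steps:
M = -4/9 (M = (1/9)*(-4) = -4/9 ≈ -0.44444)
f = -58 (f = 3 - 61 = -58)
B(d, l) = -8 (B(d, l) = 2*(-1) + 6*(-1) = -2 - 6 = -8)
h(C) = (7 + C)/(-8 + C) (h(C) = (C + 7)/(C - 8) = (7 + C)/(-8 + C))
h(-11) + f*4 = (7 - 11)/(-8 - 11) - 58*4 = -4/(-19) - 232 = -1/19*(-4) - 232 = 4/19 - 232 = -4404/19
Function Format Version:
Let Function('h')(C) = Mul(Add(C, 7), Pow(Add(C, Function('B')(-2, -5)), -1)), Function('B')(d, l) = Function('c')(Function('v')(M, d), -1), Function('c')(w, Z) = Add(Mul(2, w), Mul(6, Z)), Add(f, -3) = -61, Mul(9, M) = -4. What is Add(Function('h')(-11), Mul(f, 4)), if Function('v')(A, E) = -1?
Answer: Rational(-4404, 19) ≈ -231.79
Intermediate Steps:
M = Rational(-4, 9) (M = Mul(Rational(1, 9), -4) = Rational(-4, 9) ≈ -0.44444)
f = -58 (f = Add(3, -61) = -58)
Function('B')(d, l) = -8 (Function('B')(d, l) = Add(Mul(2, -1), Mul(6, -1)) = Add(-2, -6) = -8)
Function('h')(C) = Mul(Pow(Add(-8, C), -1), Add(7, C)) (Function('h')(C) = Mul(Add(C, 7), Pow(Add(C, -8), -1)) = Mul(Add(7, C), Pow(Add(-8, C), -1)) = Mul(Pow(Add(-8, C), -1), Add(7, C)))
Add(Function('h')(-11), Mul(f, 4)) = Add(Mul(Pow(Add(-8, -11), -1), Add(7, -11)), Mul(-58, 4)) = Add(Mul(Pow(-19, -1), -4), -232) = Add(Mul(Rational(-1, 19), -4), -232) = Add(Rational(4, 19), -232) = Rational(-4404, 19)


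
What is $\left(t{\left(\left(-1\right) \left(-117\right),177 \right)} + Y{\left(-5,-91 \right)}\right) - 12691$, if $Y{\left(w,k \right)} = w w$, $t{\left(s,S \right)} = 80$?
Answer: $-12586$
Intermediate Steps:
$Y{\left(w,k \right)} = w^{2}$
$\left(t{\left(\left(-1\right) \left(-117\right),177 \right)} + Y{\left(-5,-91 \right)}\right) - 12691 = \left(80 + \left(-5\right)^{2}\right) - 12691 = \left(80 + 25\right) - 12691 = 105 - 12691 = -12586$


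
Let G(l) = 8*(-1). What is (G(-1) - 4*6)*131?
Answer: -4192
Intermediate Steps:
G(l) = -8
(G(-1) - 4*6)*131 = (-8 - 4*6)*131 = (-8 - 24)*131 = -32*131 = -4192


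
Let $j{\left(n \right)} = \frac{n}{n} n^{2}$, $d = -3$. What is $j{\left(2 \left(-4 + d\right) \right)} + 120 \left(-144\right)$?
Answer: $-17084$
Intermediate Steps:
$j{\left(n \right)} = n^{2}$ ($j{\left(n \right)} = 1 n^{2} = n^{2}$)
$j{\left(2 \left(-4 + d\right) \right)} + 120 \left(-144\right) = \left(2 \left(-4 - 3\right)\right)^{2} + 120 \left(-144\right) = \left(2 \left(-7\right)\right)^{2} - 17280 = \left(-14\right)^{2} - 17280 = 196 - 17280 = -17084$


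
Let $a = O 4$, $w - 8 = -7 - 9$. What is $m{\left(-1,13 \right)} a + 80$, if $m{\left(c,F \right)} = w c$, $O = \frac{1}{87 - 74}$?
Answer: $\frac{1072}{13} \approx 82.462$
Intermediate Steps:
$O = \frac{1}{13} \approx 0.076923$
$w = -8$ ($w = 8 - 16 = -8$)
$a = \frac{4}{13}$ ($a = \frac{1}{13} \cdot 4 = \frac{4}{13} \approx 0.30769$)
$m{\left(c,F \right)} = - 8 c$
$m{\left(-1,13 \right)} a + 80 = \left(-8\right) \left(-1\right) \frac{4}{13} + 80 = 8 \cdot \frac{4}{13} + 80 = \frac{32}{13} + 80 = \frac{1072}{13}$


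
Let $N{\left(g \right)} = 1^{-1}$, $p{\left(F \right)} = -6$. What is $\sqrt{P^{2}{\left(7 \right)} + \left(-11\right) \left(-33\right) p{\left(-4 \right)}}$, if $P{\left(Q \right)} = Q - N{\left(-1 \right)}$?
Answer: $3 i \sqrt{238} \approx 46.282 i$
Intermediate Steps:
$N{\left(g \right)} = 1$
$P{\left(Q \right)} = -1 + Q$ ($P{\left(Q \right)} = Q - 1 = -1 + Q$)
$\sqrt{P^{2}{\left(7 \right)} + \left(-11\right) \left(-33\right) p{\left(-4 \right)}} = \sqrt{\left(-1 + 7\right)^{2} + \left(-11\right) \left(-33\right) \left(-6\right)} = \sqrt{6^{2} + 363 \left(-6\right)} = \sqrt{36 - 2178} = \sqrt{-2142} = 3 i \sqrt{238}$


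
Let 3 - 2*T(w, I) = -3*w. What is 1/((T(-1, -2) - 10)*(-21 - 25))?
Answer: 1/460 ≈ 0.0021739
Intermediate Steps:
T(w, I) = 3/2 + 3*w/2 (T(w, I) = 3/2 - (-3)*w/2 = 3/2 + 3*w/2)
1/((T(-1, -2) - 10)*(-21 - 25)) = 1/(((3/2 + (3/2)*(-1)) - 10)*(-21 - 25)) = 1/(((3/2 - 3/2) - 10)*(-46)) = 1/((0 - 10)*(-46)) = 1/(-10*(-46)) = 1/460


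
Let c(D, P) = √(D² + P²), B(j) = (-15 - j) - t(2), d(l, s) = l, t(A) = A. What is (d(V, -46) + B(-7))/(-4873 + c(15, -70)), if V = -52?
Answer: 151063/11870502 + 155*√205/11870502 ≈ 0.012913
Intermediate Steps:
B(j) = -17 - j (B(j) = (-15 - j) - 1*2 = (-15 - j) - 2 = -17 - j)
(d(V, -46) + B(-7))/(-4873 + c(15, -70)) = (-52 + (-17 - 1*(-7)))/(-4873 + √(15² + (-70)²)) = (-52 + (-17 + 7))/(-4873 + √(225 + 4900)) = (-52 - 10)/(-4873 + √5125) = -62/(-4873 + 5*√205)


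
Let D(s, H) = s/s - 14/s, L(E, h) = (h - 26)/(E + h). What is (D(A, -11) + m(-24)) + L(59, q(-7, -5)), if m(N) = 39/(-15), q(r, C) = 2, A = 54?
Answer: -18551/8235 ≈ -2.2527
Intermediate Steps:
L(E, h) = (-26 + h)/(E + h)
D(s, H) = 1 - 14/s
m(N) = -13/5 (m(N) = 39*(-1/15) = -13/5)
(D(A, -11) + m(-24)) + L(59, q(-7, -5)) = ((-14 + 54)/54 - 13/5) + (-26 + 2)/(59 + 2) = ((1/54)*40 - 13/5) - 24/61 = (20/27 - 13/5) + (1/61)*(-24) = -251/135 - 24/61 = -18551/8235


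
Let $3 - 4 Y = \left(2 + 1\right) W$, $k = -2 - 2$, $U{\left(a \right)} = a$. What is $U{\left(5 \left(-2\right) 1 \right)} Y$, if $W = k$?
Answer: $- \frac{75}{2} \approx -37.5$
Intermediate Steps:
$k = -4$
$W = -4$
$Y = \frac{15}{4}$ ($Y = \frac{3}{4} - \frac{\left(2 + 1\right) \left(-4\right)}{4} = \frac{3}{4} - \frac{3 \left(-4\right)}{4} = \frac{3}{4} - -3 = \frac{3}{4} + 3 = \frac{15}{4} \approx 3.75$)
$U{\left(5 \left(-2\right) 1 \right)} Y = 5 \left(-2\right) 1 \cdot \frac{15}{4} = \left(-10\right) 1 \cdot \frac{15}{4} = \left(-10\right) \frac{15}{4} = - \frac{75}{2}$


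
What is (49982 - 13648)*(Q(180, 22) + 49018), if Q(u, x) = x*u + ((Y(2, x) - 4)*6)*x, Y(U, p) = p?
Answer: 2011232236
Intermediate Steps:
Q(u, x) = u*x + x*(-24 + 6*x) (Q(u, x) = x*u + ((x - 4)*6)*x = u*x + ((-4 + x)*6)*x = u*x + (-24 + 6*x)*x = u*x + x*(-24 + 6*x))
(49982 - 13648)*(Q(180, 22) + 49018) = (49982 - 13648)*(22*(-24 + 180 + 6*22) + 49018) = 36334*(22*(-24 + 180 + 132) + 49018) = 36334*(22*288 + 49018) = 36334*(6336 + 49018) = 36334*55354 = 2011232236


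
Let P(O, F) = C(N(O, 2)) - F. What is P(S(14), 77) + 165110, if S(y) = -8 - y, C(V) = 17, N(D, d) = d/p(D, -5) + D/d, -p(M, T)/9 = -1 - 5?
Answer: 165050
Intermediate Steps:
p(M, T) = 54 (p(M, T) = -9*(-1 - 5) = -9*(-6) = 54)
N(D, d) = d/54 + D/d
P(O, F) = 17 - F
P(S(14), 77) + 165110 = (17 - 1*77) + 165110 = (17 - 77) + 165110 = -60 + 165110 = 165050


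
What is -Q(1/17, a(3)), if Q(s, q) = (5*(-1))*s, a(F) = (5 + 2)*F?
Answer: 5/17 ≈ 0.29412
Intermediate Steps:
a(F) = 7*F
Q(s, q) = -5*s
-Q(1/17, a(3)) = -(-5)/17 = -1*(-5/17) = 5/17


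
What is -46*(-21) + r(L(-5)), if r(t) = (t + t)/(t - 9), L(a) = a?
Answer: 6767/7 ≈ 966.71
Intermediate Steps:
r(t) = 2*t/(-9 + t) (r(t) = (2*t)/(-9 + t) = 2*t/(-9 + t))
-46*(-21) + r(L(-5)) = -46*(-21) + 2*(-5)/(-9 - 5) = 966 + 2*(-5)/(-14) = 966 + 2*(-5)*(-1/14) = 966 + 5/7 = 6767/7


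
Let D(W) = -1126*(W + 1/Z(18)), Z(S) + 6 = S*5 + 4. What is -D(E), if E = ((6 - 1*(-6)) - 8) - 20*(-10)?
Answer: 10107539/44 ≈ 2.2972e+5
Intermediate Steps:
Z(S) = -2 + 5*S (Z(S) = -6 + (S*5 + 4) = -6 + (5*S + 4) = -6 + (4 + 5*S) = -2 + 5*S)
E = 204 (E = ((6 + 6) - 8) + 200 = (12 - 8) + 200 = 4 + 200 = 204)
D(W) = -563/44 - 1126*W (D(W) = -1126*(W + 1/(-2 + 5*18)) = -1126*(W + 1/(-2 + 90)) = -1126*(W + 1/88) = -1126*(1/88 + W) = -563/44 - 1126*W)
-D(E) = -(-563/44 - 1126*204) = -(-563/44 - 229704) = -1*(-10107539/44) = 10107539/44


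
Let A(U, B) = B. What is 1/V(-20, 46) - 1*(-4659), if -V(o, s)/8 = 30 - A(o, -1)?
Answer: 1155431/248 ≈ 4659.0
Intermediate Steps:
V(o, s) = -248 (V(o, s) = -8*(30 - 1*(-1)) = -8*(30 + 1) = -8*31 = -248)
1/V(-20, 46) - 1*(-4659) = 1/(-248) - 1*(-4659) = -1/248 + 4659 = 1155431/248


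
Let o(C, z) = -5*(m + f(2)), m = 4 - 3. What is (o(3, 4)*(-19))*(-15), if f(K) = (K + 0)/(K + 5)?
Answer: -12825/7 ≈ -1832.1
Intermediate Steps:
f(K) = K/(5 + K)
m = 1
o(C, z) = -45/7 (o(C, z) = -5*(1 + 2/(5 + 2)) = -5*(1 + 2/7) = -5*9/7 = -45/7)
(o(3, 4)*(-19))*(-15) = -45/7*(-19)*(-15) = (855/7)*(-15) = -12825/7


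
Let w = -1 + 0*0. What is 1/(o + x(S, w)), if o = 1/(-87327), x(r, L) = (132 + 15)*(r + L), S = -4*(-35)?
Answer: 87327/1784352590 ≈ 4.8940e-5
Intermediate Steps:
S = 140
w = -1 (w = -1 + 0 = -1)
x(r, L) = 147*L + 147*r (x(r, L) = 147*(L + r) = 147*L + 147*r)
o = -1/87327 ≈ -1.1451e-5
1/(o + x(S, w)) = 1/(-1/87327 + (147*(-1) + 147*140)) = 1/(-1/87327 + (-147 + 20580)) = 1/(-1/87327 + 20433) = 1/(1784352590/87327) = 87327/1784352590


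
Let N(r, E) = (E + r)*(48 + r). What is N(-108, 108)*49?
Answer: 0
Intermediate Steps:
N(r, E) = (48 + r)*(E + r)
N(-108, 108)*49 = ((-108)² + 48*108 + 48*(-108) + 108*(-108))*49 = (11664 + 5184 - 5184 - 11664)*49 = 0*49 = 0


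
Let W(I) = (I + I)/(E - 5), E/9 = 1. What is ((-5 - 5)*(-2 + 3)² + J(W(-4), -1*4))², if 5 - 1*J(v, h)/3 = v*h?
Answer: 361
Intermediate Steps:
E = 9 (E = 9*1 = 9)
W(I) = I/2 (W(I) = (I + I)/(9 - 5) = (2*I)/4 = (2*I)*(¼) = I/2)
J(v, h) = 15 - 3*h*v (J(v, h) = 15 - 3*v*h = 15 - 3*h*v)
((-5 - 5)*(-2 + 3)² + J(W(-4), -1*4))² = ((-5 - 5)*(-2 + 3)² + (15 - 3*(-1*4)*(½)*(-4)))² = (-10*1² + (15 - 3*(-4)*(-2)))² = (-10*1 + (15 - 24))² = (-10 - 9)² = (-19)² = 361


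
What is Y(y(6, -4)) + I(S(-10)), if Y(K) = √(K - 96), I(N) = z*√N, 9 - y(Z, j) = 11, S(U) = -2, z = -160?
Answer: -153*I*√2 ≈ -216.37*I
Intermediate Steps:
y(Z, j) = -2 (y(Z, j) = 9 - 1*11 = 9 - 11 = -2)
I(N) = -160*√N
Y(K) = √(-96 + K)
Y(y(6, -4)) + I(S(-10)) = √(-96 - 2) - 160*I*√2 = √(-98) - 160*I*√2 = 7*I*√2 - 160*I*√2 = -153*I*√2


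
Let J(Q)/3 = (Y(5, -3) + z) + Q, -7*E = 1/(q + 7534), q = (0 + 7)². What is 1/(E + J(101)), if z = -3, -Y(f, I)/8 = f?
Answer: 53081/9236093 ≈ 0.0057471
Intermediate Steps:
q = 49 (q = 7² = 49)
Y(f, I) = -8*f
E = -1/53081 (E = -1/(7*(49 + 7534)) = -⅐/7583 = -⅐*1/7583 = -1/53081 ≈ -1.8839e-5)
J(Q) = -129 + 3*Q (J(Q) = 3*((-8*5 - 3) + Q) = 3*((-40 - 3) + Q) = 3*(-43 + Q) = -129 + 3*Q)
1/(E + J(101)) = 1/(-1/53081 + (-129 + 3*101)) = 1/(-1/53081 + (-129 + 303)) = 1/(-1/53081 + 174) = 1/(9236093/53081) = 53081/9236093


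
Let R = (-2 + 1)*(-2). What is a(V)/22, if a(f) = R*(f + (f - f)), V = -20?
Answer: -20/11 ≈ -1.8182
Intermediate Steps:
R = 2 (R = -1*(-2) = 2)
a(f) = 2*f (a(f) = 2*(f + (f - f)) = 2*(f + 0) = 2*f)
a(V)/22 = (2*(-20))/22 = -40*1/22 = -20/11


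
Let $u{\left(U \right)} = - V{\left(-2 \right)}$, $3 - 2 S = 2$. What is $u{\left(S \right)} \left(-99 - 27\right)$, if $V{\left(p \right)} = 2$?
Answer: $252$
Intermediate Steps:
$S = \frac{1}{2}$ ($S = \frac{3}{2} - 1 = \frac{1}{2} \approx 0.5$)
$u{\left(U \right)} = -2$ ($u{\left(U \right)} = \left(-1\right) 2 = -2$)
$u{\left(S \right)} \left(-99 - 27\right) = - 2 \left(-99 - 27\right) = \left(-2\right) \left(-126\right) = 252$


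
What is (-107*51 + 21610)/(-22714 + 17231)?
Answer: -16153/5483 ≈ -2.9460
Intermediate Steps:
(-107*51 + 21610)/(-22714 + 17231) = (-5457 + 21610)/(-5483) = 16153*(-1/5483) = -16153/5483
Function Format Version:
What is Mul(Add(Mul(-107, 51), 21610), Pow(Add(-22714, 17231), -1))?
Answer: Rational(-16153, 5483) ≈ -2.9460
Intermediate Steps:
Mul(Add(Mul(-107, 51), 21610), Pow(Add(-22714, 17231), -1)) = Mul(Add(-5457, 21610), Pow(-5483, -1)) = Mul(16153, Rational(-1, 5483)) = Rational(-16153, 5483)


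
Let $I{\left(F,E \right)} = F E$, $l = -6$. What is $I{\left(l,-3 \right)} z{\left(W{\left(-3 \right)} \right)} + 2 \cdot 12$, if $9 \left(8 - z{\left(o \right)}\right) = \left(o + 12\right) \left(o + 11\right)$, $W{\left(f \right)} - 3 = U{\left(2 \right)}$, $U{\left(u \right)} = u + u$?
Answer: $-516$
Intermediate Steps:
$U{\left(u \right)} = 2 u$
$W{\left(f \right)} = 7$ ($W{\left(f \right)} = 3 + 2 \cdot 2 = 3 + 4 = 7$)
$I{\left(F,E \right)} = E F$
$z{\left(o \right)} = 8 - \frac{\left(11 + o\right) \left(12 + o\right)}{9}$ ($z{\left(o \right)} = 8 - \frac{\left(o + 12\right) \left(o + 11\right)}{9} = 8 - \frac{\left(12 + o\right) \left(11 + o\right)}{9} = 8 - \frac{\left(11 + o\right) \left(12 + o\right)}{9}$)
$I{\left(l,-3 \right)} z{\left(W{\left(-3 \right)} \right)} + 2 \cdot 12 = \left(-3\right) \left(-6\right) \left(- \frac{20}{3} - \frac{161}{9} - \frac{7^{2}}{9}\right) + 2 \cdot 12 = 18 \left(- \frac{20}{3} - \frac{161}{9} - \frac{49}{9}\right) + 24 = 18 \left(-30\right) + 24 = -540 + 24 = -516$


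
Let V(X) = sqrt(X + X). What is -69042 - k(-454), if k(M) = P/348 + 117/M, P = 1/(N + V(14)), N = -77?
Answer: -4597740100085/66593628 + sqrt(7)/1026774 ≈ -69042.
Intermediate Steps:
V(X) = sqrt(2)*sqrt(X) (V(X) = sqrt(2*X) = sqrt(2)*sqrt(X))
P = 1/(-77 + 2*sqrt(7)) (P = 1/(-77 + sqrt(2)*sqrt(14)) = 1/(-77 + 2*sqrt(7)) ≈ -0.013945)
k(M) = -11/293364 + 117/M - sqrt(7)/1026774 (k(M) = (-11/843 - 2*sqrt(7)/5901)/348 + 117/M = (-11/843 - 2*sqrt(7)/5901)*(1/348) + 117/M = (-11/293364 - sqrt(7)/1026774) + 117/M = -11/293364 + 117/M - sqrt(7)/1026774)
-69042 - k(-454) = -69042 - (3135132 - 1*(-454) - 81432*sqrt(7))/(348*(-454)*(77 - 2*sqrt(7))) = -69042 - (-1)*(3135132 + 454 - 81432*sqrt(7))/(348*454*(77 - 2*sqrt(7))) = -69042 - (-1)*(3135586 - 81432*sqrt(7))/(348*454*(77 - 2*sqrt(7))) = -69042 - (-1)*(3135586 - 81432*sqrt(7))/(157992*(77 - 2*sqrt(7))) = -69042 + (3135586 - 81432*sqrt(7))/(157992*(77 - 2*sqrt(7)))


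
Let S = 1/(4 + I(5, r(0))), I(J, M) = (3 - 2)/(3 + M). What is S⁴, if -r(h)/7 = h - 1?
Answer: 10000/2825761 ≈ 0.0035389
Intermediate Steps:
r(h) = 7 - 7*h (r(h) = -7*(h - 1) = -7*(-1 + h) = 7 - 7*h)
I(J, M) = 1/(3 + M)
S = 10/41 (S = 1/(4 + 1/(3 + (7 - 7*0))) = 1/(4 + 1/(3 + (7 + 0))) = 1/(4 + 1/(3 + 7)) = 1/(4 + 1/10) = 1/(4 + ⅒) = 1/(41/10) = 10/41 ≈ 0.24390)
S⁴ = (10/41)⁴ = 10000/2825761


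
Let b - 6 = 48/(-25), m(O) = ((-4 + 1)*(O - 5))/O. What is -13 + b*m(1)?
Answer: 899/25 ≈ 35.960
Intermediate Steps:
m(O) = (15 - 3*O)/O (m(O) = (-3*(-5 + O))/O = (15 - 3*O)/O)
b = 102/25 (b = 6 + 48/(-25) = 6 + 48*(-1/25) = 6 - 48/25 = 102/25 ≈ 4.0800)
-13 + b*m(1) = -13 + 102*(-3 + 15/1)/25 = -13 + 102*(-3 + 15*1)/25 = -13 + 102*(-3 + 15)/25 = -13 + (102/25)*12 = -13 + 1224/25 = 899/25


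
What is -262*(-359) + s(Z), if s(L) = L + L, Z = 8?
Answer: 94074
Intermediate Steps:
s(L) = 2*L
-262*(-359) + s(Z) = -262*(-359) + 2*8 = 94058 + 16 = 94074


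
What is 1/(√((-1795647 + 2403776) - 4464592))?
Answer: -I*√3856463/3856463 ≈ -0.00050922*I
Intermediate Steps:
1/(√((-1795647 + 2403776) - 4464592)) = 1/(√(608129 - 4464592)) = 1/(√(-3856463)) = 1/(I*√3856463) = -I*√3856463/3856463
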